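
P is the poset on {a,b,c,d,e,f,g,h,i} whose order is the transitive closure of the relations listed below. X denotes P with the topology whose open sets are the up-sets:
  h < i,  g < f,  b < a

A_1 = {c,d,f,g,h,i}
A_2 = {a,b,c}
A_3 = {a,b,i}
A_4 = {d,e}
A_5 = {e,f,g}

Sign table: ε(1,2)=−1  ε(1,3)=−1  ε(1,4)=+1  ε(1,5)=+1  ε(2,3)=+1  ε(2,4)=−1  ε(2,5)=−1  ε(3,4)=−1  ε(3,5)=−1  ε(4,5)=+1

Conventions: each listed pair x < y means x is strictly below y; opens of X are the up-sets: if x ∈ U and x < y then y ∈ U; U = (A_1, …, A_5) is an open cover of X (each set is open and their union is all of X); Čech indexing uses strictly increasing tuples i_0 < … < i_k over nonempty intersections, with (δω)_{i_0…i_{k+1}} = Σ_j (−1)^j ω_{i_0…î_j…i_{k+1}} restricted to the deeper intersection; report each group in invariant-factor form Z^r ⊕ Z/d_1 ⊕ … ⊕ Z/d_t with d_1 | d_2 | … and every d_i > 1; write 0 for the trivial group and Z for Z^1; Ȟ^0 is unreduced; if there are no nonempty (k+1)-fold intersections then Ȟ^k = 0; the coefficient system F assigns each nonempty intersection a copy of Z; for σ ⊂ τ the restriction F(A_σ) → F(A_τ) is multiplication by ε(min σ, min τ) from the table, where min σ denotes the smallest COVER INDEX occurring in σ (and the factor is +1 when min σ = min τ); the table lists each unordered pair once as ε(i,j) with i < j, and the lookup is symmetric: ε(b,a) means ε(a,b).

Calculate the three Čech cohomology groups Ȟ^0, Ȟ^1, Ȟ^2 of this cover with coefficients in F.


Ȟ^0 = Z; Ȟ^1 = Z^2; Ȟ^2 = 0

nerve of the cover:
  A12={c} A13={i} A14={d} A15={f,g} A23={a,b} A45={e}
C dims 5,6; δ0: rk 4, SNF 1^4
Ȟ^0 = (5 − 4) − 0 = 1, so Ȟ^0 ≅ Z
Ȟ^1 = (6 − 0) − 4 = 2, so Ȟ^1 ≅ Z^2
Ȟ^2 = (0 − 0) − 0 = 0, so Ȟ^2 ≅ 0


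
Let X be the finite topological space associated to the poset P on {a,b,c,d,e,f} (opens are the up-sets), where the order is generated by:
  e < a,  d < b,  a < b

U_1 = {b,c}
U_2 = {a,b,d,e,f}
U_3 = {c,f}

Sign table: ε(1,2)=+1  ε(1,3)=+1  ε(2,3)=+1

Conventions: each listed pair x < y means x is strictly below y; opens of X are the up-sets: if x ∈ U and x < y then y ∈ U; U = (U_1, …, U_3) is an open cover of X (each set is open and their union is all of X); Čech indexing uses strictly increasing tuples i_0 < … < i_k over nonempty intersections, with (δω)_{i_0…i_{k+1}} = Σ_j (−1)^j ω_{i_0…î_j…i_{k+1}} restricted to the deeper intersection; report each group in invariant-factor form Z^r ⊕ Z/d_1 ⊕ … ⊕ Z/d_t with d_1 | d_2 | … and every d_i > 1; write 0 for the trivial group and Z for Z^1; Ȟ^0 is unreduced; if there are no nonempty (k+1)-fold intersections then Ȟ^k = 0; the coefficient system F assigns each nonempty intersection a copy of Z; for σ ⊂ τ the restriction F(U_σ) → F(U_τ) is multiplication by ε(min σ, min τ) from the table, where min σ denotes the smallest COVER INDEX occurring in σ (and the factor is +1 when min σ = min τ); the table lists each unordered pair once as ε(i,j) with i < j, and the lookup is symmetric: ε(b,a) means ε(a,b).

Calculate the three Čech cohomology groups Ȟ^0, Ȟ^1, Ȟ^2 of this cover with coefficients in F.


Ȟ^0(U;F) ≅ Z, Ȟ^1(U;F) ≅ Z, Ȟ^2(U;F) ≅ 0

cover nerve:
  U12={b} U13={c} U23={f}
C dims 3,3; δ0: rk 2, SNF 1^2
Ȟ^0: (3−2)−0=1 ⇒ Z
Ȟ^1: (3−0)−2=1 ⇒ Z
Ȟ^2: (0−0)−0=0 ⇒ 0


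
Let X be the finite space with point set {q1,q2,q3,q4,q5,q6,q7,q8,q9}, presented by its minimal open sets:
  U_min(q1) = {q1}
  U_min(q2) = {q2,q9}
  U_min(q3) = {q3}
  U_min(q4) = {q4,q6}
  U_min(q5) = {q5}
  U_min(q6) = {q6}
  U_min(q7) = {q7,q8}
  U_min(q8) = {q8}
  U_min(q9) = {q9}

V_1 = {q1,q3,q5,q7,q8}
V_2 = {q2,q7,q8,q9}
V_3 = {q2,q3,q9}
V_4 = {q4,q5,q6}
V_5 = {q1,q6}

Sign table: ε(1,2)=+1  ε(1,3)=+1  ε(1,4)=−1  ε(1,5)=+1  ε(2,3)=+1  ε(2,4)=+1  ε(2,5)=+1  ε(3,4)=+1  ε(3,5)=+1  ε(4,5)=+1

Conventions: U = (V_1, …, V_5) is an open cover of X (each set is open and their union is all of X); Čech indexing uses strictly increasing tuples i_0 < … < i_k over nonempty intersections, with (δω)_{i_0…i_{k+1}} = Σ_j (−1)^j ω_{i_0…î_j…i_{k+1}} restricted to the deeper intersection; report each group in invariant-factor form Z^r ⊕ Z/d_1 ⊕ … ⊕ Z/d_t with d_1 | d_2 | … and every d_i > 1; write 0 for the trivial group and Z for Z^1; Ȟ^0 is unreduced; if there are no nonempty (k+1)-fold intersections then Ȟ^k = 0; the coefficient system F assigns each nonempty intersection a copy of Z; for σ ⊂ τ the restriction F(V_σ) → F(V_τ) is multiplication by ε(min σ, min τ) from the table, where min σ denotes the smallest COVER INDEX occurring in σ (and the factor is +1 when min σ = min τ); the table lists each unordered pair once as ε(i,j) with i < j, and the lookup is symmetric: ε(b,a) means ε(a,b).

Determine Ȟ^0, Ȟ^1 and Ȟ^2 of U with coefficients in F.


Ȟ^0(U;F) ≅ 0, Ȟ^1(U;F) ≅ Z ⊕ Z/2, Ȟ^2(U;F) ≅ 0

nonempty overlaps:
  V12={q7,q8} V13={q3} V14={q5} V15={q1} V23={q2,q9} V45={q6}
C dims 5,6; δ0: rk 5, SNF 1^4·2
degree 0: 5−5−0 = 0 → Ȟ^0 ≅ 0
degree 1: 6−0−5 = 1 plus torsion [2] → Ȟ^1 ≅ Z ⊕ Z/2
degree 2: 0−0−0 = 0 → Ȟ^2 ≅ 0


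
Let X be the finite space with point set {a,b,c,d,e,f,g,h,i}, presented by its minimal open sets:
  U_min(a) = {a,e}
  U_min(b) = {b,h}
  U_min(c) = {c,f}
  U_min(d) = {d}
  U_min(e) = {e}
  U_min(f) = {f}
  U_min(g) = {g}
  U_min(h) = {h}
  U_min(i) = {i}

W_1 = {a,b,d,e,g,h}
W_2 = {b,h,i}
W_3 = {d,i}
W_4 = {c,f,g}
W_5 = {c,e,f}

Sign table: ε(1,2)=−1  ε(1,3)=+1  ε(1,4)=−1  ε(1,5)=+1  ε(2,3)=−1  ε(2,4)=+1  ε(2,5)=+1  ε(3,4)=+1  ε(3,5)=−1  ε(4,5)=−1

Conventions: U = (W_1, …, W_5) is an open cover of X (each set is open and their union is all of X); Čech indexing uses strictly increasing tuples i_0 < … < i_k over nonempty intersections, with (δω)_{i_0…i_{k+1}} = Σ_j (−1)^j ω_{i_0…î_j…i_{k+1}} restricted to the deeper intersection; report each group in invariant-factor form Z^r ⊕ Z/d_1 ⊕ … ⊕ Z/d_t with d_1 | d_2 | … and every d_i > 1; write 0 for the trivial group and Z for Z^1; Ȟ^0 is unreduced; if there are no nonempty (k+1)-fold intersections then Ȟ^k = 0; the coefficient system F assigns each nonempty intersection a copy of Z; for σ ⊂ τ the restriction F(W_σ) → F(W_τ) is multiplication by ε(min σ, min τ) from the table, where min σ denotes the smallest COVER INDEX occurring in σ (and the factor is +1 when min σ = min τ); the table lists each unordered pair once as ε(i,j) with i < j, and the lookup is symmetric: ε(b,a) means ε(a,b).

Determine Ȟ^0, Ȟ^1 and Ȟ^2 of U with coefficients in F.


Ȟ^0(U;F) ≅ Z, Ȟ^1(U;F) ≅ Z^2, Ȟ^2(U;F) ≅ 0

nerve simplices:
  W12={b,h} W13={d} W14={g} W15={e} W23={i} W45={c,f}
C dims 5,6; δ0: rk 4, SNF 1^4
degree 0: 5−4−0 = 1 → Ȟ^0 ≅ Z
degree 1: 6−0−4 = 2 → Ȟ^1 ≅ Z^2
degree 2: 0−0−0 = 0 → Ȟ^2 ≅ 0


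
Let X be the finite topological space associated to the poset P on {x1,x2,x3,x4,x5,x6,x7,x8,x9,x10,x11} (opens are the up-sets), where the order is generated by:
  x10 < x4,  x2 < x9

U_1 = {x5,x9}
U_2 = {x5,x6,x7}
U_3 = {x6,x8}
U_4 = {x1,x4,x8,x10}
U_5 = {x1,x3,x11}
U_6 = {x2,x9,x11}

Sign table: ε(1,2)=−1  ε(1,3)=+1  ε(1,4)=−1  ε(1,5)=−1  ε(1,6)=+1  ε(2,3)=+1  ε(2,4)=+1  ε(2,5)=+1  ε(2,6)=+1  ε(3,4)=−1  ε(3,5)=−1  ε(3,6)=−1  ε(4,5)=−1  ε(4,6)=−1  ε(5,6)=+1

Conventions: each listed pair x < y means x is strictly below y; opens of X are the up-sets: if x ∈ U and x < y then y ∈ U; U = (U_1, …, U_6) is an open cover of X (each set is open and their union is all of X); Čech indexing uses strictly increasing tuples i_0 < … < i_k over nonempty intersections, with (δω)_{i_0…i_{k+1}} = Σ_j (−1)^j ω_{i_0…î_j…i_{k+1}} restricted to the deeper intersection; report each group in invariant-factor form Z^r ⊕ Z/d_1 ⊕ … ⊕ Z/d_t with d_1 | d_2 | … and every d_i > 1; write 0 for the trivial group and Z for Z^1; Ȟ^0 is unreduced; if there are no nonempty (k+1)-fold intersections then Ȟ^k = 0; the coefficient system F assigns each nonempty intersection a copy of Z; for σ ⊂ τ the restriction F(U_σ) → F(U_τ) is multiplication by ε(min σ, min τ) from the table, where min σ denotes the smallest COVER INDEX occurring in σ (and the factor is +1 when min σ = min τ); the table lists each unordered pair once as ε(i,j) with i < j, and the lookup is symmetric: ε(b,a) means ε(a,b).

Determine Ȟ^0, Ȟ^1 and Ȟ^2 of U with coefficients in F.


nonempty intersections:
  U12={x5} U16={x9} U23={x6} U34={x8} U45={x1} U56={x11}
C dims 6,6; δ0: rk 6, SNF 1^5·2
Ȟ^0: (6−6)−0=0 ⇒ 0
Ȟ^1: (6−0)−6=0 plus torsion [2] ⇒ Z/2
Ȟ^2: (0−0)−0=0 ⇒ 0

Ȟ^0(U;F) ≅ 0; Ȟ^1(U;F) ≅ Z/2; Ȟ^2(U;F) ≅ 0


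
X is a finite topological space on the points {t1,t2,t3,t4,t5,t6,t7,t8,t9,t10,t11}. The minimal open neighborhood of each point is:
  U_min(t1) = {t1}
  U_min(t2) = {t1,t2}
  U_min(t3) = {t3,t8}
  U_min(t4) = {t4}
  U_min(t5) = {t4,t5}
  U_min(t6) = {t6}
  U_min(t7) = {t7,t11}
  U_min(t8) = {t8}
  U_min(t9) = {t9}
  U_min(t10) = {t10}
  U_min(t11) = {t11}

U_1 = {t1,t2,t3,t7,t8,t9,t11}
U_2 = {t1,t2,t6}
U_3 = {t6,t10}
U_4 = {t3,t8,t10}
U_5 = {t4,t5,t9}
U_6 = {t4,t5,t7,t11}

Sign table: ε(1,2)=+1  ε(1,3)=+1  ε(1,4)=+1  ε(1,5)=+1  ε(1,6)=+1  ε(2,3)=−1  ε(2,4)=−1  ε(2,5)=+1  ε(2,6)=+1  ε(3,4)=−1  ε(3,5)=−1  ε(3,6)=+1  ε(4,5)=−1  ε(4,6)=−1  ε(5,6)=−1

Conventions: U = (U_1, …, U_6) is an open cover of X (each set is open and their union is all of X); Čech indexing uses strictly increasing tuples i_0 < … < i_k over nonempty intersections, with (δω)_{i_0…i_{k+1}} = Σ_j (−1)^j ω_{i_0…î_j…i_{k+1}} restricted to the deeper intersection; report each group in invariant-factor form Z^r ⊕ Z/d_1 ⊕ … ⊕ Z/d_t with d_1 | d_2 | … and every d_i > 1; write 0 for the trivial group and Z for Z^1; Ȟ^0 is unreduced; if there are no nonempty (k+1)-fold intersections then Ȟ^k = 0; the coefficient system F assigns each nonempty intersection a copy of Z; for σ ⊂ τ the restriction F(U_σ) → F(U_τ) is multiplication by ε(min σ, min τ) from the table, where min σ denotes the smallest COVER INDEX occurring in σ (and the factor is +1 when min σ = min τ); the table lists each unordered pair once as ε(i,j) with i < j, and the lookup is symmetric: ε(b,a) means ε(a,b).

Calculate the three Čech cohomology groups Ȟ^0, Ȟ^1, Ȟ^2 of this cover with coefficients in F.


cover nerve:
  U12={t1,t2} U14={t3,t8} U15={t9} U16={t7,t11} U23={t6} U34={t10} U56={t4,t5}
C dims 6,7; δ0: rk 6, SNF 1^5·2
Ȟ^0: (6−6)−0=0 ⇒ 0
Ȟ^1: (7−0)−6=1 plus torsion [2] ⇒ Z ⊕ Z/2
Ȟ^2: (0−0)−0=0 ⇒ 0

Ȟ^0 ≅ 0,  Ȟ^1 ≅ Z ⊕ Z/2,  Ȟ^2 ≅ 0


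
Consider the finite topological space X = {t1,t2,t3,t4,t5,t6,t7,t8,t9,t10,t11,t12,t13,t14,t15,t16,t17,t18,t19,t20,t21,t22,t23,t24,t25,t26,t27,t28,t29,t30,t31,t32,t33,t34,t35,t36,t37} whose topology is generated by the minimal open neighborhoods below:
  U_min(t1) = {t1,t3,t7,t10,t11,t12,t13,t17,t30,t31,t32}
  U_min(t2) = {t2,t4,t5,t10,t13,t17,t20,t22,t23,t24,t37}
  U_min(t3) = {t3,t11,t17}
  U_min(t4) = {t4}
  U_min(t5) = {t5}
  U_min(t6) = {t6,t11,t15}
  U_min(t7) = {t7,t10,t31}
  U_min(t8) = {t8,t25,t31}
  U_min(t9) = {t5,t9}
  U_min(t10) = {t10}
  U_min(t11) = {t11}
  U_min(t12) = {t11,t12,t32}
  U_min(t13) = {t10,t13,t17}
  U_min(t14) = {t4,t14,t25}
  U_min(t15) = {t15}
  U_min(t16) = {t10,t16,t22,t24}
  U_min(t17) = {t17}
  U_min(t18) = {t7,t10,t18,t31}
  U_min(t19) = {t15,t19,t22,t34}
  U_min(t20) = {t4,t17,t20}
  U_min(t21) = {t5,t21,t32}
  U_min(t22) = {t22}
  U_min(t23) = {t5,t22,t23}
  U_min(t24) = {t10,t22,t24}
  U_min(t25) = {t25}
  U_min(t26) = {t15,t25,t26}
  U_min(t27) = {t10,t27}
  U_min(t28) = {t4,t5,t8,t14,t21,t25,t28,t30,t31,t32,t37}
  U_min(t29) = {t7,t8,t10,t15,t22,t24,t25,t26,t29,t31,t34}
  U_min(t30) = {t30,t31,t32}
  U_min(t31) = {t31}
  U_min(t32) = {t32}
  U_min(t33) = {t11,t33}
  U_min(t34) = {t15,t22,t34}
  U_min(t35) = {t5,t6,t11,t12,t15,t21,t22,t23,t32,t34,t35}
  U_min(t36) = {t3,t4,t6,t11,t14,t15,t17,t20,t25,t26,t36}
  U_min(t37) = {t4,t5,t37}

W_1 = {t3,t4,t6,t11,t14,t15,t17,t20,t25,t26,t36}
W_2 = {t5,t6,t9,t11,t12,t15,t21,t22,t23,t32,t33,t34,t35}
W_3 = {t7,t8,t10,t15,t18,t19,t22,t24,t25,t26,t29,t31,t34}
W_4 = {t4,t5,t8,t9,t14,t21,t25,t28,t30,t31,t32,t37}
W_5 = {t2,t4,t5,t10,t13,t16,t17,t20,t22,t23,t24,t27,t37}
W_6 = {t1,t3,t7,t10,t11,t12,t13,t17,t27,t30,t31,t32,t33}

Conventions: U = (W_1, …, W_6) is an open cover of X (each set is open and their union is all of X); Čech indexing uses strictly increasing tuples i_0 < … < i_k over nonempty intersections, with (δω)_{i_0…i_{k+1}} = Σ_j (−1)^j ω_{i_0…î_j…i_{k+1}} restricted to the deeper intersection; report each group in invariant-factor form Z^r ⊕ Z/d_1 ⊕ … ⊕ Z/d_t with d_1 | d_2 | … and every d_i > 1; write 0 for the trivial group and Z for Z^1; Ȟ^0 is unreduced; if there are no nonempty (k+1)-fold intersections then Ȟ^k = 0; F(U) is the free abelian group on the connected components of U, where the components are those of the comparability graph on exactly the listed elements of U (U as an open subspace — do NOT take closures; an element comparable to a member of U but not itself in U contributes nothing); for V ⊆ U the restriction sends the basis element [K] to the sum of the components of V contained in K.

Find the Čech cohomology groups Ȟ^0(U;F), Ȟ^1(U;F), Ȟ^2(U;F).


nerve of the cover:
  W12={t6,t11,t15} W13={t15,t25,t26} W14={t4,t14,t25} W15={t4,t17,t20} W16={t3,t11,t17} W23={t15,t22,t34} W24={t5,t9,t21,t32} W25={t5,t22,t23} W26={t11,t12,t32,t33} W34={t8,t25,t31} W35={t10,t22,t24} W36={t7,t10,t31} W45={t4,t5,t37} W46={t30,t31,t32} W56={t10,t13,t17,t27}
  W123={t15} W126={t11} W134={t25} W145={t4} W156={t17} W235={t22} W245={t5} W246={t32} W346={t31} W356={t10}
components per intersection:
  W1: {t3,t4,t6,t11,t14,t15,t17,t20,t25,t26,t36}
  W2: {t5,t6,t9,t11,t12,t15,t21,t22,t23,t32,t33,t34,t35}
  W3: {t7,t8,t10,t15,t18,t19,t22,t24,t25,t26,t29,t31,t34}
  W4: {t4,t5,t8,t9,t14,t21,t25,t28,t30,t31,t32,t37}
  W5: {t2,t4,t5,t10,t13,t16,t17,t20,t22,t23,t24,t27,t37}
  W6: {t1,t3,t7,t10,t11,t12,t13,t17,t27,t30,t31,t32,t33}
  W12: {t6,t11,t15}
  W13: {t15,t25,t26}
  W14: {t4,t14,t25}
  W15: {t4,t17,t20}
  W16: {t3,t11,t17}
  W23: {t15,t22,t34}
  W24: {t5,t9,t21,t32}
  W25: {t5,t22,t23}
  W26: {t11,t12,t32,t33}
  W34: {t8,t25,t31}
  W35: {t10,t22,t24}
  W36: {t7,t10,t31}
  W45: {t4,t5,t37}
  W46: {t30,t31,t32}
  W56: {t10,t13,t17,t27}
  W123: {t15}
  W126: {t11}
  W134: {t25}
  W145: {t4}
  W156: {t17}
  W235: {t22}
  W245: {t5}
  W246: {t32}
  W346: {t31}
  W356: {t10}
C dims 6,15,10; δ0: rk 5, SNF 1^5; δ1: rk 10, SNF 1^9·2
Ȟ^0 = (6 − 5) − 0 = 1, so Ȟ^0 ≅ Z
Ȟ^1 = (15 − 10) − 5 = 0, so Ȟ^1 ≅ 0
Ȟ^2 = (10 − 0) − 10 = 0 plus torsion [2], so Ȟ^2 ≅ Z/2

Ȟ^0 = Z,  Ȟ^1 = 0,  Ȟ^2 = Z/2


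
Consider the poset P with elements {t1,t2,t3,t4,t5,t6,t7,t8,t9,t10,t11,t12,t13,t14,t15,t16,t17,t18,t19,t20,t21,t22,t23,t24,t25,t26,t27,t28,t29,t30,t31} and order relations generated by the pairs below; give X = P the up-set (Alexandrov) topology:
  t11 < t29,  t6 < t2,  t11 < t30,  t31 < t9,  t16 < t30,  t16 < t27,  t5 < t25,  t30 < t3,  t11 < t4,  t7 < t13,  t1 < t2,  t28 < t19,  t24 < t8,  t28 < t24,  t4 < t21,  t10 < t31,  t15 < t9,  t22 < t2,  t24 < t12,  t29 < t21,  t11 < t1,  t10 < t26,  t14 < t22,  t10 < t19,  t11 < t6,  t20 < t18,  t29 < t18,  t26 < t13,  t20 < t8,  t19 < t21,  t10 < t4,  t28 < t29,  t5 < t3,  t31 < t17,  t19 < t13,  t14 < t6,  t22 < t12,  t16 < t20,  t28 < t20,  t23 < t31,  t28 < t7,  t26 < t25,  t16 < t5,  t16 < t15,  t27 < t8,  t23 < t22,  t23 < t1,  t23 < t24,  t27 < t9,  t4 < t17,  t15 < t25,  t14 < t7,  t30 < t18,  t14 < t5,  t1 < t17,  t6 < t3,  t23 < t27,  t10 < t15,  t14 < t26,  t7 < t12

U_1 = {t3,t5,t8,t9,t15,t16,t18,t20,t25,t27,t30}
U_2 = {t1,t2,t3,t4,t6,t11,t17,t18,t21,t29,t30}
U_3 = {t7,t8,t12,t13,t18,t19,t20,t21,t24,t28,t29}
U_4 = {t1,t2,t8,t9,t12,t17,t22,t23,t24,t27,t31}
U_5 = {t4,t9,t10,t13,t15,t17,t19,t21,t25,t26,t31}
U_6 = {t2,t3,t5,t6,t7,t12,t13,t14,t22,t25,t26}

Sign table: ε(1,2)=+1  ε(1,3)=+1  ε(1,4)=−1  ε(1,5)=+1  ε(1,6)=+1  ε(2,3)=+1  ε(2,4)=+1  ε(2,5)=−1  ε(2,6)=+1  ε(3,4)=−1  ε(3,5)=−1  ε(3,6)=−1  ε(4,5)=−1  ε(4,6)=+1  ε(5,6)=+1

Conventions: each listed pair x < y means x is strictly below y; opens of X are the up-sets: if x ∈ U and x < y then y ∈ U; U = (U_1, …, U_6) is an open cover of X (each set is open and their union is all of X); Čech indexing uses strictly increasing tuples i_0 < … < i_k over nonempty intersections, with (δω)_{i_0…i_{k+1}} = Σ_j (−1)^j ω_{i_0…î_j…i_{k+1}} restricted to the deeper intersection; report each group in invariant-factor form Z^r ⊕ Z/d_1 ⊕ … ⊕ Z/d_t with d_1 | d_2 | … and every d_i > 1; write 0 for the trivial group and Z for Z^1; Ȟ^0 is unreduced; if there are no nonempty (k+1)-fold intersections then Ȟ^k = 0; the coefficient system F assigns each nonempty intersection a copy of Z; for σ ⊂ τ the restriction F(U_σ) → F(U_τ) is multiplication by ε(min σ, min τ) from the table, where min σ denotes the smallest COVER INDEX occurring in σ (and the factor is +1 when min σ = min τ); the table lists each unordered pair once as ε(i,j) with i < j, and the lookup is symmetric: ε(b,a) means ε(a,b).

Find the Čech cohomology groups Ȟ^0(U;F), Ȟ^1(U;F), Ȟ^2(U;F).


Ȟ^0 = 0; Ȟ^1 = Z/2; Ȟ^2 = Z

nerve simplices:
  U12={t3,t18,t30} U13={t8,t18,t20} U14={t8,t9,t27} U15={t9,t15,t25} U16={t3,t5,t25} U23={t18,t21,t29} U24={t1,t2,t17} U25={t4,t17,t21} U26={t2,t3,t6} U34={t8,t12,t24} U35={t13,t19,t21} U36={t7,t12,t13} U45={t9,t17,t31} U46={t2,t12,t22} U56={t13,t25,t26}
  U123={t18} U126={t3} U134={t8} U145={t9} U156={t25} U235={t21} U245={t17} U246={t2} U346={t12} U356={t13}
C dims 6,15,10; δ0: rk 6, SNF 1^5·2; δ1: rk 9, SNF 1^9
degree 0: 6−6−0 = 0 → Ȟ^0 ≅ 0
degree 1: 15−9−6 = 0 plus torsion [2] → Ȟ^1 ≅ Z/2
degree 2: 10−0−9 = 1 → Ȟ^2 ≅ Z


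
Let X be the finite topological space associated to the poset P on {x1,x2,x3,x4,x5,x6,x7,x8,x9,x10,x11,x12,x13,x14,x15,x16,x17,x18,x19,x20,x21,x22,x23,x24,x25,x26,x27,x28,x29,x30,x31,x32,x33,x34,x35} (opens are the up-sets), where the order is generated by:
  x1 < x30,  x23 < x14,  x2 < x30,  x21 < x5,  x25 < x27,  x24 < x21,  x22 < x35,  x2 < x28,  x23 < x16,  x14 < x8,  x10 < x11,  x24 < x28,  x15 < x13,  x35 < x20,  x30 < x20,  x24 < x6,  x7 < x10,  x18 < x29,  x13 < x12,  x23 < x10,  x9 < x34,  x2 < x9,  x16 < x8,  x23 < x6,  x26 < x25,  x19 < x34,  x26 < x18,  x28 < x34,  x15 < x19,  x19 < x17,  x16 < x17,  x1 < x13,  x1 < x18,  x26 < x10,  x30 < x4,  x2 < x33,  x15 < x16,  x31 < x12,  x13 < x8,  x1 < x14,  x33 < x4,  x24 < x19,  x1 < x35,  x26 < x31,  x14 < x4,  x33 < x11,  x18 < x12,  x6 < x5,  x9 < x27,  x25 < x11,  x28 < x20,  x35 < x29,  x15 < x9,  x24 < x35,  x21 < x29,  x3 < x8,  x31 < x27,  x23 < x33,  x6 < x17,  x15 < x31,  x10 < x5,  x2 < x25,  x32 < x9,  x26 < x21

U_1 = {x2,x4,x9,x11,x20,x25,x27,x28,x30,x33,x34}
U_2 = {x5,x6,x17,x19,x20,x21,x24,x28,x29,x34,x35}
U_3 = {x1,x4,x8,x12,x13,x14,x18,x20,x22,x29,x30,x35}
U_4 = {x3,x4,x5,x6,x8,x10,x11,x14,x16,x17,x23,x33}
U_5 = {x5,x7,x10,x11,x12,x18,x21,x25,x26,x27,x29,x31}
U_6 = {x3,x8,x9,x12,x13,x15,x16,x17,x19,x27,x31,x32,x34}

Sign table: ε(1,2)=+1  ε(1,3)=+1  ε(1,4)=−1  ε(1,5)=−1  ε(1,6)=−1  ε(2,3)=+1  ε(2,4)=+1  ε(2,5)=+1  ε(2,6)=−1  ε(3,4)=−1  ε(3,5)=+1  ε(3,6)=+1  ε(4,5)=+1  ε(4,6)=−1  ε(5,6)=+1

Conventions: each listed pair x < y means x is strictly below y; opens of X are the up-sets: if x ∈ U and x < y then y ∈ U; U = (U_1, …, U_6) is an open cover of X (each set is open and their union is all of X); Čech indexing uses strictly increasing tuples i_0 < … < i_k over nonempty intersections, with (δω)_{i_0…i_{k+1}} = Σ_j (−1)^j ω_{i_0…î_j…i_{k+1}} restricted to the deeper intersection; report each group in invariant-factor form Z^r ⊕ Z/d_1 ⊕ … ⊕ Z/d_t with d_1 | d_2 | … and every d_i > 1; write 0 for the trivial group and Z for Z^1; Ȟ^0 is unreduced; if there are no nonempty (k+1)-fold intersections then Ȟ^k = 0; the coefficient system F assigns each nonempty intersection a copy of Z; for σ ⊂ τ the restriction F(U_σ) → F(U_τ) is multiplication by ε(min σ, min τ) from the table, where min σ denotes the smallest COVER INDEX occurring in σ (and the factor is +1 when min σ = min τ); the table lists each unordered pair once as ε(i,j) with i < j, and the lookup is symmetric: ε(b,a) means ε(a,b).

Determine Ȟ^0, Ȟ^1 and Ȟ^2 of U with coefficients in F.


Ȟ^0(U;F) ≅ 0, Ȟ^1(U;F) ≅ Z/2, Ȟ^2(U;F) ≅ Z

nonempty overlaps:
  U12={x20,x28,x34} U13={x4,x20,x30} U14={x4,x11,x33} U15={x11,x25,x27} U16={x9,x27,x34} U23={x20,x29,x35} U24={x5,x6,x17} U25={x5,x21,x29} U26={x17,x19,x34} U34={x4,x8,x14} U35={x12,x18,x29} U36={x8,x12,x13} U45={x5,x10,x11} U46={x3,x8,x16,x17} U56={x12,x27,x31}
  U123={x20} U126={x34} U134={x4} U145={x11} U156={x27} U235={x29} U245={x5} U246={x17} U346={x8} U356={x12}
C dims 6,15,10; δ0: rk 6, SNF 1^5·2; δ1: rk 9, SNF 1^9
degree 0: 6−6−0 = 0 → Ȟ^0 ≅ 0
degree 1: 15−9−6 = 0 plus torsion [2] → Ȟ^1 ≅ Z/2
degree 2: 10−0−9 = 1 → Ȟ^2 ≅ Z


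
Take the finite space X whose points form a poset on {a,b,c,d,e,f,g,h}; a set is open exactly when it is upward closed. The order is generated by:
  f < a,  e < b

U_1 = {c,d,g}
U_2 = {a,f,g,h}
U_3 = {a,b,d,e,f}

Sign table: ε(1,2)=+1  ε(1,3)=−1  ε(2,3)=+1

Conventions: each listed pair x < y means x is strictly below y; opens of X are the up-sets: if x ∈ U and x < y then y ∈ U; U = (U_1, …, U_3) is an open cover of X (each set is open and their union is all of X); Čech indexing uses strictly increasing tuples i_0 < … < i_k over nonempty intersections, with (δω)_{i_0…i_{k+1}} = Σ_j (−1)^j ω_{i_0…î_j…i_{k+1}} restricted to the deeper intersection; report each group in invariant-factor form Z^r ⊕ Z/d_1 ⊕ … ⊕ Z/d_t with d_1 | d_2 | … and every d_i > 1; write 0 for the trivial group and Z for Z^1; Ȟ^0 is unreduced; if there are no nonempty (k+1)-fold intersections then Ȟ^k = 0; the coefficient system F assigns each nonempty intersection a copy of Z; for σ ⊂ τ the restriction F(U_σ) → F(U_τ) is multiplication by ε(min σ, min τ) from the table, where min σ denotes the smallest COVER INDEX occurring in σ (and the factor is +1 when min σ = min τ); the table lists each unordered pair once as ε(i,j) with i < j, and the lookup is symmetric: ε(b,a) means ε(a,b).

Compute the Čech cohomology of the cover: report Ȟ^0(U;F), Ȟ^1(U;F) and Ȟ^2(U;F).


Ȟ^0 = 0, Ȟ^1 = Z/2, Ȟ^2 = 0

nonempty intersections:
  U12={g} U13={d} U23={a,f}
C dims 3,3; δ0: rk 3, SNF 1^2·2
Ȟ^0: (3−3)−0=0 ⇒ 0
Ȟ^1: (3−0)−3=0 plus torsion [2] ⇒ Z/2
Ȟ^2: (0−0)−0=0 ⇒ 0


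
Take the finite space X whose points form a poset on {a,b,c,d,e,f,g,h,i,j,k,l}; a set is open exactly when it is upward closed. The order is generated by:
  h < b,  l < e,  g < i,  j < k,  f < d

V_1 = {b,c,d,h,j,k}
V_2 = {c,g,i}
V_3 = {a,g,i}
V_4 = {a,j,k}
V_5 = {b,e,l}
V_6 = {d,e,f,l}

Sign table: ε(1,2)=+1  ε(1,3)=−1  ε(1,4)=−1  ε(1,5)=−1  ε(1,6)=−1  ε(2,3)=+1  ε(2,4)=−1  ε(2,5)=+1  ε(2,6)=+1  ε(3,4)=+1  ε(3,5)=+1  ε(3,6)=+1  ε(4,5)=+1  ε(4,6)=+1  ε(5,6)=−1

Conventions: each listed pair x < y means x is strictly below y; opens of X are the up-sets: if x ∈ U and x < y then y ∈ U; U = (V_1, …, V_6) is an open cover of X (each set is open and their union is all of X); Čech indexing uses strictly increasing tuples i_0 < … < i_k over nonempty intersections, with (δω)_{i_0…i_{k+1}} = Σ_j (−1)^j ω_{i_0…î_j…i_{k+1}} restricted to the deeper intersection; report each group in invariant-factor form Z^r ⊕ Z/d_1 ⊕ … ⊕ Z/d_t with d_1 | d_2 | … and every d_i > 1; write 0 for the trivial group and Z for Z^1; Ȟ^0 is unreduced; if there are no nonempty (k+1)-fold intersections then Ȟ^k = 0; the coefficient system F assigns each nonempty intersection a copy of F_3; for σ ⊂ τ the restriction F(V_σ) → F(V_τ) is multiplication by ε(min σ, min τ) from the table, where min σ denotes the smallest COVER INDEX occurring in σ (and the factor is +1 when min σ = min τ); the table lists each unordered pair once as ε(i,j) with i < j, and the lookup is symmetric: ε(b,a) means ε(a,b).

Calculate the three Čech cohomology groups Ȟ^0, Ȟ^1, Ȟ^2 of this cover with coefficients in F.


Ȟ^0 = 0, Ȟ^1 = Z/3, Ȟ^2 = 0

nonempty overlaps:
  V12={c} V14={j,k} V15={b} V16={d} V23={g,i} V34={a} V56={e,l}
C dims 6,7; δ0: rk_F3 6
degree 0: 6−6−0 = 0 → Ȟ^0 ≅ 0
degree 1: 7−0−6 = 1 → Ȟ^1 ≅ Z/3
degree 2: 0−0−0 = 0 → Ȟ^2 ≅ 0


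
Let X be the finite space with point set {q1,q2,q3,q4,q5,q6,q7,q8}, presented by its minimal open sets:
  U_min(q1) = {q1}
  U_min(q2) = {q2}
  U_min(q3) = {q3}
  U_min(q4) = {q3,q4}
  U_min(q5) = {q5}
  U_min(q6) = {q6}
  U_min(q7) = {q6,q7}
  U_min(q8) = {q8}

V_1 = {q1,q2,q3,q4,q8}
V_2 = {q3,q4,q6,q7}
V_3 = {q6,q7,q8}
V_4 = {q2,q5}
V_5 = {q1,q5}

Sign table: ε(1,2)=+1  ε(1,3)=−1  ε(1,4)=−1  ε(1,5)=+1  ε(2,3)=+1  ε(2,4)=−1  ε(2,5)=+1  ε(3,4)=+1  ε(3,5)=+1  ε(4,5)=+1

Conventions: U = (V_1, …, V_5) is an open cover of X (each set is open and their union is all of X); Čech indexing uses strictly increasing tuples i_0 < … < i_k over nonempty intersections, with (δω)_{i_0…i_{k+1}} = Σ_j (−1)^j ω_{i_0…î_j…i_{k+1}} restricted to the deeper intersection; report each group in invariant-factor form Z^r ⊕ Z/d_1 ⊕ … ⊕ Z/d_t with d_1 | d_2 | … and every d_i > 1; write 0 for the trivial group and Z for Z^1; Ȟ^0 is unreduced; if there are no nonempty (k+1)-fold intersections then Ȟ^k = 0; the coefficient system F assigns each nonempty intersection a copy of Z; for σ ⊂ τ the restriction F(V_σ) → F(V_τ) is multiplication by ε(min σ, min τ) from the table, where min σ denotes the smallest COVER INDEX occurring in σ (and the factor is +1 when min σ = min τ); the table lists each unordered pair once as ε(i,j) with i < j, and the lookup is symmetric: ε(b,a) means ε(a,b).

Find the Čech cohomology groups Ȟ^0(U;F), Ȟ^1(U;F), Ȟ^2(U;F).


Ȟ^0 = 0, Ȟ^1 = Z ⊕ Z/2, Ȟ^2 = 0

nerve simplices:
  V12={q3,q4} V13={q8} V14={q2} V15={q1} V23={q6,q7} V45={q5}
C dims 5,6; δ0: rk 5, SNF 1^4·2
degree 0: 5−5−0 = 0 → Ȟ^0 ≅ 0
degree 1: 6−0−5 = 1 plus torsion [2] → Ȟ^1 ≅ Z ⊕ Z/2
degree 2: 0−0−0 = 0 → Ȟ^2 ≅ 0


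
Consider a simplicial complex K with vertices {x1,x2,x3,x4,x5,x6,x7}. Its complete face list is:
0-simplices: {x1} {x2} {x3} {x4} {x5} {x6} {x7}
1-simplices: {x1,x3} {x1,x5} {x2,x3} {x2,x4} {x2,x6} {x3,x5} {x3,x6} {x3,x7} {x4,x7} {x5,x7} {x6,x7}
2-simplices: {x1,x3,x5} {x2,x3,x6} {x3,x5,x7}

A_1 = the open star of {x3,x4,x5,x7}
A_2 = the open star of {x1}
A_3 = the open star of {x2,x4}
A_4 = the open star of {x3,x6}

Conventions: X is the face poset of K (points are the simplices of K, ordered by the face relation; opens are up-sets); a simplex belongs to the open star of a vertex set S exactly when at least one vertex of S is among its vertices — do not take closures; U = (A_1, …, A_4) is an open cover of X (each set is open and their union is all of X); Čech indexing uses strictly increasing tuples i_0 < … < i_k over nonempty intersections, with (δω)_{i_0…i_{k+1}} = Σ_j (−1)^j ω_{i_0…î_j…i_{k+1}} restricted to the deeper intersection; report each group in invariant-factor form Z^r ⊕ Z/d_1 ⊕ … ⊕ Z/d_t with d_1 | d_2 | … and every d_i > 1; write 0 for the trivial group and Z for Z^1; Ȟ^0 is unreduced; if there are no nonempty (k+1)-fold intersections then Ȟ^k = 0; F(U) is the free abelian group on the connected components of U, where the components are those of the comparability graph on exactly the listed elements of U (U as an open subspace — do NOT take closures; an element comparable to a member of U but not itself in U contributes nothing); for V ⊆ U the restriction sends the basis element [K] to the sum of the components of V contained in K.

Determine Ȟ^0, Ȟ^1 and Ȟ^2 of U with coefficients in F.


nonempty intersections:
  A1={{x3},{x4},{x5},{x7},{x1,x3},{x1,x5},{x2,x3},{x2,x4},{x3,x5},{x3,x6},{x3,x7},{x4,x7},{x5,x7},{x6,x7},{x1,x3,x5},{x2,x3,x6},{x3,x5,x7}} A2={{x1},{x1,x3},{x1,x5},{x1,x3,x5}} A3={{x2},{x4},{x2,x3},{x2,x4},{x2,x6},{x4,x7},{x2,x3,x6}} A4={{x3},{x6},{x1,x3},{x2,x3},{x2,x6},{x3,x5},{x3,x6},{x3,x7},{x6,x7},{x1,x3,x5},{x2,x3,x6},{x3,x5,x7}}
  A12={{x1,x3},{x1,x5},{x1,x3,x5}} A13={{x4},{x2,x3},{x2,x4},{x4,x7},{x2,x3,x6}} A14={{x3},{x1,x3},{x2,x3},{x3,x5},{x3,x6},{x3,x7},{x6,x7},{x1,x3,x5},{x2,x3,x6},{x3,x5,x7}} A24={{x1,x3},{x1,x3,x5}} A34={{x2,x3},{x2,x6},{x2,x3,x6}}
  A124={{x1,x3},{x1,x3,x5}} A134={{x2,x3},{x2,x3,x6}}
components per intersection:
  A1: {{x3},{x4},{x5},{x7},{x1,x3},{x1,x5},{x2,x3},{x2,x4},{x3,x5},{x3,x6},{x3,x7},{x4,x7},{x5,x7},{x6,x7},{x1,x3,x5},{x2,x3,x6},{x3,x5,x7}}
  A2: {{x1},{x1,x3},{x1,x5},{x1,x3,x5}}
  A3: {{x2},{x4},{x2,x3},{x2,x4},{x2,x6},{x4,x7},{x2,x3,x6}}
  A4: {{x3},{x6},{x1,x3},{x2,x3},{x2,x6},{x3,x5},{x3,x6},{x3,x7},{x6,x7},{x1,x3,x5},{x2,x3,x6},{x3,x5,x7}}
  A12: {{x1,x3},{x1,x5},{x1,x3,x5}}
  A13: {{x4},{x2,x4},{x4,x7}} {{x2,x3},{x2,x3,x6}}
  A14: {{x3},{x1,x3},{x2,x3},{x3,x5},{x3,x6},{x3,x7},{x1,x3,x5},{x2,x3,x6},{x3,x5,x7}} {{x6,x7}}
  A24: {{x1,x3},{x1,x3,x5}}
  A34: {{x2,x3},{x2,x6},{x2,x3,x6}}
  A124: {{x1,x3},{x1,x3,x5}}
  A134: {{x2,x3},{x2,x3,x6}}
C dims 4,7,2; δ0: rk 3, SNF 1^3; δ1: rk 2, SNF 1^2
Ȟ^0: (4−3)−0=1 ⇒ Z
Ȟ^1: (7−2)−3=2 ⇒ Z^2
Ȟ^2: (2−0)−2=0 ⇒ 0

Ȟ^0 ≅ Z; Ȟ^1 ≅ Z^2; Ȟ^2 ≅ 0


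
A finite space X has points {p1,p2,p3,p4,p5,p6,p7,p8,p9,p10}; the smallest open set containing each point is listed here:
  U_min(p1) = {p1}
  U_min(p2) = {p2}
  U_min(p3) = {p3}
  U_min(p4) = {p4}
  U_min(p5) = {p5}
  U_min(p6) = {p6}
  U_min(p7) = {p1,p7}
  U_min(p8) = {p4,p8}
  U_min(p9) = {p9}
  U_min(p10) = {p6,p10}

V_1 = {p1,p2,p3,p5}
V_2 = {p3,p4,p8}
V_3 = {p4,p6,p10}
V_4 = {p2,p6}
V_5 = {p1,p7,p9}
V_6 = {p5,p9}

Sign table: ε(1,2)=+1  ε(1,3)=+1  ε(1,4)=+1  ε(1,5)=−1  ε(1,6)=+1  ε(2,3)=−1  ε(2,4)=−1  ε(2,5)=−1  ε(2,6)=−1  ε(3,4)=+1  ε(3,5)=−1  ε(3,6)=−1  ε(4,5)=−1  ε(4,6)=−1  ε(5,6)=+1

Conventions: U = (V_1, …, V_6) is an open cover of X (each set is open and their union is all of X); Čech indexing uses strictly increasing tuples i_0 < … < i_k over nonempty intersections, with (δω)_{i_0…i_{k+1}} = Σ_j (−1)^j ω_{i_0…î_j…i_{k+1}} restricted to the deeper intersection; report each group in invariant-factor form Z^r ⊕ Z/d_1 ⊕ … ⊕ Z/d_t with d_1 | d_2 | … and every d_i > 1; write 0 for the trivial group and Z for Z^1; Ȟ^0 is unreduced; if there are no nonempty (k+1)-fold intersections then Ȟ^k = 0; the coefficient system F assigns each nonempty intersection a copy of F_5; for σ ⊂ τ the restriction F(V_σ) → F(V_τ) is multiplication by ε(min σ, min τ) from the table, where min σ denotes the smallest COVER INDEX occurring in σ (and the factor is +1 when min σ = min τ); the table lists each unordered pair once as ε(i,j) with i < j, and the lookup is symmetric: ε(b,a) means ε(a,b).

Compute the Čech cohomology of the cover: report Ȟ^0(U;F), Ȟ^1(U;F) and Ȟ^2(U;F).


Ȟ^0 ≅ 0; Ȟ^1 ≅ Z/5; Ȟ^2 ≅ 0

cover nerve:
  V12={p3} V14={p2} V15={p1} V16={p5} V23={p4} V34={p6} V56={p9}
C dims 6,7; δ0: rk_F5 6
Ȟ^0: (6−6)−0=0 ⇒ 0
Ȟ^1: (7−0)−6=1 ⇒ Z/5
Ȟ^2: (0−0)−0=0 ⇒ 0


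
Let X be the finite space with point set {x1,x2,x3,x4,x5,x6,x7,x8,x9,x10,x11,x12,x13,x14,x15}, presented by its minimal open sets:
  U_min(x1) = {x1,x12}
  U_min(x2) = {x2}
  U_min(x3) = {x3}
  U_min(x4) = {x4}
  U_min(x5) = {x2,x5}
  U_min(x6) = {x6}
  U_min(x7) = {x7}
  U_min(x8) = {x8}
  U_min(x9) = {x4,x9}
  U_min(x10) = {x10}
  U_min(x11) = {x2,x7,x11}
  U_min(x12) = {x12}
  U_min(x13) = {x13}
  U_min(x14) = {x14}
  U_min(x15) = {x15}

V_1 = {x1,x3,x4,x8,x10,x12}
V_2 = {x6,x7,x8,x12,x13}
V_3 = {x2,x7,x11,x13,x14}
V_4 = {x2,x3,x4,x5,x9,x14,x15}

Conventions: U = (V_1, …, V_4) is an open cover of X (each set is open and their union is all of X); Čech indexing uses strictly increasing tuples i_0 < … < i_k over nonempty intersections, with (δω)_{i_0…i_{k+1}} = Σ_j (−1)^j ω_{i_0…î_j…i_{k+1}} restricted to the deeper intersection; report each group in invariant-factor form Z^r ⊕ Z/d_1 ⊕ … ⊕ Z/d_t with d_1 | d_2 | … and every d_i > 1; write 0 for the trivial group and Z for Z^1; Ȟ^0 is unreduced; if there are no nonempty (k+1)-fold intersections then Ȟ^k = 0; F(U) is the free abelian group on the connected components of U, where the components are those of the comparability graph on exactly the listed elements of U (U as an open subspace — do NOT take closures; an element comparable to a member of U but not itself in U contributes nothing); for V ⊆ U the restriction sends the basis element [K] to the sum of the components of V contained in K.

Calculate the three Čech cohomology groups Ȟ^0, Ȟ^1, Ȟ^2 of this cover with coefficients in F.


nonempty intersections:
  V12={x8,x12} V14={x3,x4} V23={x7,x13} V34={x2,x14}
components per intersection:
  V1: {x1,x12} {x3} {x4} {x8} {x10}
  V2: {x6} {x7} {x8} {x12} {x13}
  V3: {x2,x7,x11} {x13} {x14}
  V4: {x2,x5} {x3} {x4,x9} {x14} {x15}
  V12: {x8} {x12}
  V14: {x3} {x4}
  V23: {x7} {x13}
  V34: {x2} {x14}
C dims 18,8; δ0: rk 8, SNF 1^8
Ȟ^0: (18−8)−0=10 ⇒ Z^10
Ȟ^1: (8−0)−8=0 ⇒ 0
Ȟ^2: (0−0)−0=0 ⇒ 0

Ȟ^0 ≅ Z^10, Ȟ^1 ≅ 0 and Ȟ^2 ≅ 0


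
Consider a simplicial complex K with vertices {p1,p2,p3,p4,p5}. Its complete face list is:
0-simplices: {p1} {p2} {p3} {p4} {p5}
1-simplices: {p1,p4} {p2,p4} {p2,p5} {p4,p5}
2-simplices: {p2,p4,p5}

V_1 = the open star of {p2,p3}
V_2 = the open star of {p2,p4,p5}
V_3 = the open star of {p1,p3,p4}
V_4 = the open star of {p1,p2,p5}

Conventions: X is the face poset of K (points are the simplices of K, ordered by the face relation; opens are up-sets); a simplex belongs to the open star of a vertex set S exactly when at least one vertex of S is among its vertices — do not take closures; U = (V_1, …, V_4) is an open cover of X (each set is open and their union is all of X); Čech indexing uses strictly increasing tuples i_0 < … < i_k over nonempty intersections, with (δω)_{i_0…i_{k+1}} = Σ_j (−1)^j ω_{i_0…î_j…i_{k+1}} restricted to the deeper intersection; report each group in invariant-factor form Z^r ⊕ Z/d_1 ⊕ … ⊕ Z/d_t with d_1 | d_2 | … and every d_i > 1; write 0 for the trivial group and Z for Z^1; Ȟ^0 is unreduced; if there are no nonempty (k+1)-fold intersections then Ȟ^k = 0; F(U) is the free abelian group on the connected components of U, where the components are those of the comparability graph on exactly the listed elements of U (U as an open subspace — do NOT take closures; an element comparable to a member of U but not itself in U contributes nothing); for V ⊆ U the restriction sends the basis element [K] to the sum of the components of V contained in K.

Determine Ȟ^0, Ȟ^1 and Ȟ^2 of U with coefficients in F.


Ȟ^0 = Z^2,  Ȟ^1 = 0,  Ȟ^2 = 0

nerve of the cover:
  V1={{p2},{p3},{p2,p4},{p2,p5},{p2,p4,p5}} V2={{p2},{p4},{p5},{p1,p4},{p2,p4},{p2,p5},{p4,p5},{p2,p4,p5}} V3={{p1},{p3},{p4},{p1,p4},{p2,p4},{p4,p5},{p2,p4,p5}} V4={{p1},{p2},{p5},{p1,p4},{p2,p4},{p2,p5},{p4,p5},{p2,p4,p5}}
  V12={{p2},{p2,p4},{p2,p5},{p2,p4,p5}} V13={{p3},{p2,p4},{p2,p4,p5}} V14={{p2},{p2,p4},{p2,p5},{p2,p4,p5}} V23={{p4},{p1,p4},{p2,p4},{p4,p5},{p2,p4,p5}} V24={{p2},{p5},{p1,p4},{p2,p4},{p2,p5},{p4,p5},{p2,p4,p5}} V34={{p1},{p1,p4},{p2,p4},{p4,p5},{p2,p4,p5}}
  V123={{p2,p4},{p2,p4,p5}} V124={{p2},{p2,p4},{p2,p5},{p2,p4,p5}} V134={{p2,p4},{p2,p4,p5}} V234={{p1,p4},{p2,p4},{p4,p5},{p2,p4,p5}}
  V1234={{p2,p4},{p2,p4,p5}}
components per intersection:
  V1: {{p2},{p2,p4},{p2,p5},{p2,p4,p5}} {{p3}}
  V2: {{p2},{p4},{p5},{p1,p4},{p2,p4},{p2,p5},{p4,p5},{p2,p4,p5}}
  V3: {{p1},{p4},{p1,p4},{p2,p4},{p4,p5},{p2,p4,p5}} {{p3}}
  V4: {{p1},{p1,p4}} {{p2},{p5},{p2,p4},{p2,p5},{p4,p5},{p2,p4,p5}}
  V12: {{p2},{p2,p4},{p2,p5},{p2,p4,p5}}
  V13: {{p3}} {{p2,p4},{p2,p4,p5}}
  V14: {{p2},{p2,p4},{p2,p5},{p2,p4,p5}}
  V23: {{p4},{p1,p4},{p2,p4},{p4,p5},{p2,p4,p5}}
  V24: {{p2},{p5},{p2,p4},{p2,p5},{p4,p5},{p2,p4,p5}} {{p1,p4}}
  V34: {{p1},{p1,p4}} {{p2,p4},{p4,p5},{p2,p4,p5}}
  V123: {{p2,p4},{p2,p4,p5}}
  V124: {{p2},{p2,p4},{p2,p5},{p2,p4,p5}}
  V134: {{p2,p4},{p2,p4,p5}}
  V234: {{p1,p4}} {{p2,p4},{p4,p5},{p2,p4,p5}}
  V1234: {{p2,p4},{p2,p4,p5}}
C dims 7,9,5,1; δ0: rk 5, SNF 1^5; δ1: rk 4, SNF 1^4; δ2: rk 1, SNF 1^1
Ȟ^0 = (7 − 5) − 0 = 2, so Ȟ^0 ≅ Z^2
Ȟ^1 = (9 − 4) − 5 = 0, so Ȟ^1 ≅ 0
Ȟ^2 = (5 − 1) − 4 = 0, so Ȟ^2 ≅ 0


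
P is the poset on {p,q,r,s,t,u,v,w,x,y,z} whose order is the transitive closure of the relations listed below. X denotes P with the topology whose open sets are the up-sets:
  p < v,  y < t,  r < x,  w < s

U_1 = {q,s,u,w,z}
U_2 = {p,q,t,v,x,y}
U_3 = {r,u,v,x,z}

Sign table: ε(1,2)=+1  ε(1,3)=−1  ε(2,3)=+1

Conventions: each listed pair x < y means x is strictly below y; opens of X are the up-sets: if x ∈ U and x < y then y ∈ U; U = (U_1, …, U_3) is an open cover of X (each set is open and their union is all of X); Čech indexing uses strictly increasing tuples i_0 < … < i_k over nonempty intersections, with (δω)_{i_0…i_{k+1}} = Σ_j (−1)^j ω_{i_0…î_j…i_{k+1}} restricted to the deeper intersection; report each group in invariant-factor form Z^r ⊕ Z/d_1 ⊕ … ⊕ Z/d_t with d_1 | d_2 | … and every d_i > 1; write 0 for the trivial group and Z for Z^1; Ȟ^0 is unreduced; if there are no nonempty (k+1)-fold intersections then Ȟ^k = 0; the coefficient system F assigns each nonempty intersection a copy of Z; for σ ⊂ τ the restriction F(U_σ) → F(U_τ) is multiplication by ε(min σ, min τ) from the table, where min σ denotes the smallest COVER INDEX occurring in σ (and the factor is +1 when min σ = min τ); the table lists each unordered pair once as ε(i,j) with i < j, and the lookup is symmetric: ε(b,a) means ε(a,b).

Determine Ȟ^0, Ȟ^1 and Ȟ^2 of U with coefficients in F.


Ȟ^0 ≅ 0; Ȟ^1 ≅ Z/2; Ȟ^2 ≅ 0

nonempty intersections:
  U12={q} U13={u,z} U23={v,x}
C dims 3,3; δ0: rk 3, SNF 1^2·2
Ȟ^0: (3−3)−0=0 ⇒ 0
Ȟ^1: (3−0)−3=0 plus torsion [2] ⇒ Z/2
Ȟ^2: (0−0)−0=0 ⇒ 0


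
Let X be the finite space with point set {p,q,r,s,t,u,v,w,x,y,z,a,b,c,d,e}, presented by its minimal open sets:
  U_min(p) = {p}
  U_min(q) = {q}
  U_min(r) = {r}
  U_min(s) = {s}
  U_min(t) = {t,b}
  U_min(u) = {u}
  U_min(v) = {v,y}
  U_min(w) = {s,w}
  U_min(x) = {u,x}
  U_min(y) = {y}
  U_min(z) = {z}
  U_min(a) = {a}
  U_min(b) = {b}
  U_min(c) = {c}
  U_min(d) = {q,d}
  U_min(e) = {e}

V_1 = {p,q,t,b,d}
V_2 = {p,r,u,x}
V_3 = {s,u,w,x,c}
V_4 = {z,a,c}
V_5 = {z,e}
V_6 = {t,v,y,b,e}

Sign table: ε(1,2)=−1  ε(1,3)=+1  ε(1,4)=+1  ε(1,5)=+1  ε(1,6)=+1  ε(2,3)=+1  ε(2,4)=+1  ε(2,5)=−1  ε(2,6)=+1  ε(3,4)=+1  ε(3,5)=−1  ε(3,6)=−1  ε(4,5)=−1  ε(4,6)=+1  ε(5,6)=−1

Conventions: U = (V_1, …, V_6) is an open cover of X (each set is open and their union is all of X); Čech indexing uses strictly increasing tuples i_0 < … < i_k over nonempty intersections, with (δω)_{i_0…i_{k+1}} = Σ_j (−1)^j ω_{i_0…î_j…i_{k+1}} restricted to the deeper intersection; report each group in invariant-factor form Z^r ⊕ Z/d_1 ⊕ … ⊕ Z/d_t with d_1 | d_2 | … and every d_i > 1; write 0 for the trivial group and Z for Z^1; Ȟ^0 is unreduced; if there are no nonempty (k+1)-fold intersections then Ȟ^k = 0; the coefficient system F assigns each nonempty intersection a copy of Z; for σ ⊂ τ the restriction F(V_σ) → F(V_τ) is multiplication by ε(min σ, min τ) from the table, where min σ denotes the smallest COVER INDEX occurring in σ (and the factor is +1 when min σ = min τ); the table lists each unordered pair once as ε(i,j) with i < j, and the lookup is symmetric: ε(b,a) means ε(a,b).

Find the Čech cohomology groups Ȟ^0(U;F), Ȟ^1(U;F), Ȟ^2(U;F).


Ȟ^0 ≅ 0; Ȟ^1 ≅ Z/2; Ȟ^2 ≅ 0

intersection data:
  V12={p} V16={t,b} V23={u,x} V34={c} V45={z} V56={e}
C dims 6,6; δ0: rk 6, SNF 1^5·2
Ȟ^0 = (6 − 6) − 0 = 0, so Ȟ^0 ≅ 0
Ȟ^1 = (6 − 0) − 6 = 0 plus torsion [2], so Ȟ^1 ≅ Z/2
Ȟ^2 = (0 − 0) − 0 = 0, so Ȟ^2 ≅ 0
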